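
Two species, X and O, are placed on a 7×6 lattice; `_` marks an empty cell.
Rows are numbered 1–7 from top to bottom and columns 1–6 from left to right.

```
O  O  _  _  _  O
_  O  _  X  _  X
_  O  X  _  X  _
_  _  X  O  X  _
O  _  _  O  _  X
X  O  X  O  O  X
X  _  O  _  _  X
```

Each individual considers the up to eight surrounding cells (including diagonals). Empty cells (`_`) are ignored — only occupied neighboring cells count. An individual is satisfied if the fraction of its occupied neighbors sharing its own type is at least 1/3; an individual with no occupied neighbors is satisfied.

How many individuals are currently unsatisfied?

4

Row 1: (1,1)O 2/2 ✓ · (1,2)O 2/2 ✓ · (1,6)O 0/1 ✗
Row 2: (2,2)O 3/4 ✓ · (2,4)X 2/2 ✓ · (2,6)X 1/2 ✓
Row 3: (3,2)O 1/3 ✓ · (3,3)X 2/5 ✓ · (3,5)X 3/4 ✓
Row 4: (4,3)X 1/4 ✗ · (4,4)O 1/5 ✗ · (4,5)X 2/4 ✓
Row 5: (5,1)O 1/2 ✓ · (5,4)O 3/6 ✓ · (5,6)X 2/3 ✓
Row 6: (6,1)X 1/3 ✓ · (6,2)O 2/5 ✓ · (6,3)X 0/4 ✗ · (6,4)O 3/4 ✓ · (6,5)O 2/5 ✓ · (6,6)X 2/3 ✓
Row 7: (7,1)X 1/2 ✓ · (7,3)O 2/3 ✓ · (7,6)X 1/2 ✓
Unsatisfied: (1,6), (4,3), (4,4), (6,3) — 4 in total.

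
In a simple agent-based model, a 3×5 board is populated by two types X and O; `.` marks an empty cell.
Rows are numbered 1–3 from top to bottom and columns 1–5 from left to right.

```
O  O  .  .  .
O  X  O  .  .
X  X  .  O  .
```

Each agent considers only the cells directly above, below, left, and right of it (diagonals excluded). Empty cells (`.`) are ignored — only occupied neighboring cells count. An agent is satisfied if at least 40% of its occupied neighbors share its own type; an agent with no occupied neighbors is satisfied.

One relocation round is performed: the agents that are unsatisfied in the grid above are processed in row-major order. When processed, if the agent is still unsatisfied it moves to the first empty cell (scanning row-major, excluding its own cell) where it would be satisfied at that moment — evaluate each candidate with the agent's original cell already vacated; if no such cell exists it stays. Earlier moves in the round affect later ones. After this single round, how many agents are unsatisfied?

Initially unsatisfied (in order): (2,1), (2,2), (2,3).
  (2,1) → (1,3).
  (2,2) → (1,5).
  (2,3): now satisfied by earlier moves; stays.
Resulting grid:
O O O . X
. . O . .
X X . O .
All satisfied now.

0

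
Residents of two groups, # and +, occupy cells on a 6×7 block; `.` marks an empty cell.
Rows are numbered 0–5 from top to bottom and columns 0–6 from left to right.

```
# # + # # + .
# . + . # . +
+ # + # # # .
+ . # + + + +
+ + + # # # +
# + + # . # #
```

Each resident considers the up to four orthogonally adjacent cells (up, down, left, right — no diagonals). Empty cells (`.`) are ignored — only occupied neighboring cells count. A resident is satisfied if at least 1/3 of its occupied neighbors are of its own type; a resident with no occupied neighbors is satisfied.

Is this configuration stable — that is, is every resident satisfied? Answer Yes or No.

No

(0,0)# 2/2 ok
(0,1)# 1/2 ok
(0,2)+ 1/3 ok
(0,3)# 1/2 ok
(0,4)# 2/3 ok
(0,5)+ 0/1 unhappy
(1,0)# 1/2 ok
(1,2)+ 2/2 ok
(1,4)# 2/2 ok
(1,6)+ 0/0 ok
(2,0)+ 1/3 ok
(2,1)# 0/2 unhappy
(2,2)+ 1/4 unhappy
(2,3)# 1/3 ok
(2,4)# 3/4 ok
(2,5)# 1/2 ok
(3,0)+ 2/2 ok
(3,2)# 0/3 unhappy
(3,3)+ 1/4 unhappy
(3,4)+ 2/4 ok
(3,5)+ 2/4 ok
(3,6)+ 2/2 ok
(4,0)+ 2/3 ok
(4,1)+ 3/3 ok
(4,2)+ 2/4 ok
(4,3)# 2/4 ok
(4,4)# 2/3 ok
(4,5)# 2/4 ok
(4,6)+ 1/3 ok
(5,0)# 0/2 unhappy
(5,1)+ 2/3 ok
(5,2)+ 2/3 ok
(5,3)# 1/2 ok
(5,5)# 2/2 ok
(5,6)# 1/2 ok
For instance (0,5) has only 0/1 same-type neighbors, below 1/3.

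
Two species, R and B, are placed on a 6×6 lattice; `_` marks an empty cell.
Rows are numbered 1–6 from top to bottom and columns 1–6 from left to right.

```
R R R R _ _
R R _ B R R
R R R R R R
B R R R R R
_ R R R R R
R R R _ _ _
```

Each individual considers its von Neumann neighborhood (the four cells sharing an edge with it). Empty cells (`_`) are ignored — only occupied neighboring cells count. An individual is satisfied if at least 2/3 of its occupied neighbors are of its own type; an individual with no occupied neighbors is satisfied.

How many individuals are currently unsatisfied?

3

(1,1)R 2/2 ok
(1,2)R 3/3 ok
(1,3)R 2/2 ok
(1,4)R 1/2 unhappy
(2,1)R 3/3 ok
(2,2)R 3/3 ok
(2,4)B 0/3 unhappy
(2,5)R 2/3 ok
(2,6)R 2/2 ok
(3,1)R 2/3 ok
(3,2)R 4/4 ok
(3,3)R 3/3 ok
(3,4)R 3/4 ok
(3,5)R 4/4 ok
(3,6)R 3/3 ok
(4,1)B 0/2 unhappy
(4,2)R 3/4 ok
(4,3)R 4/4 ok
(4,4)R 4/4 ok
(4,5)R 4/4 ok
(4,6)R 3/3 ok
(5,2)R 3/3 ok
(5,3)R 4/4 ok
(5,4)R 3/3 ok
(5,5)R 3/3 ok
(5,6)R 2/2 ok
(6,1)R 1/1 ok
(6,2)R 3/3 ok
(6,3)R 2/2 ok
Unsatisfied: (1,4), (2,4), (4,1) — 3 in total.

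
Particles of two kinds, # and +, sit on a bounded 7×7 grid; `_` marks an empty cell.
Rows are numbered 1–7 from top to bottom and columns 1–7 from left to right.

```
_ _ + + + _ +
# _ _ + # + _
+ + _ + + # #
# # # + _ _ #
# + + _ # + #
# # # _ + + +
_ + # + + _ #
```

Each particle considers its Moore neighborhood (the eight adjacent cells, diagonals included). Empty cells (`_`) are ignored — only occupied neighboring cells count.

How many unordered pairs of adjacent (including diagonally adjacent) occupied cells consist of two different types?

45

Scan each occupied cell's neighbors to the right and below (and the two forward diagonals) so each pair is counted once.
Row 1: +(1,3)–+(1,4)= +(1,3)–+(2,4)= +(1,4)–+(1,5)= +(1,4)–+(2,4)= +(1,4)–#(2,5)≠ +(1,5)–#(2,5)≠ +(1,5)–+(2,6)= +(1,5)–+(2,4)= +(1,7)–+(2,6)=  → 2/9 unlike.
Row 2: #(2,1)–+(3,1)≠ #(2,1)–+(3,2)≠ +(2,4)–#(2,5)≠ +(2,4)–+(3,4)= +(2,4)–+(3,5)= #(2,5)–+(2,6)≠ #(2,5)–+(3,5)≠ #(2,5)–#(3,6)= #(2,5)–+(3,4)≠ +(2,6)–#(3,6)≠ +(2,6)–#(3,7)≠ +(2,6)–+(3,5)=  → 8/12 unlike.
Row 3: +(3,1)–+(3,2)= +(3,1)–#(4,1)≠ +(3,1)–#(4,2)≠ +(3,2)–#(4,2)≠ +(3,2)–#(4,3)≠ +(3,2)–#(4,1)≠ +(3,4)–+(3,5)= +(3,4)–+(4,4)= +(3,4)–#(4,3)≠ +(3,5)–#(3,6)≠ +(3,5)–+(4,4)= #(3,6)–#(3,7)= #(3,6)–#(4,7)= #(3,7)–#(4,7)=  → 7/14 unlike.
Row 4: #(4,1)–#(4,2)= #(4,1)–#(5,1)= #(4,1)–+(5,2)≠ #(4,2)–#(4,3)= #(4,2)–+(5,2)≠ #(4,2)–+(5,3)≠ #(4,2)–#(5,1)= #(4,3)–+(4,4)≠ #(4,3)–+(5,3)≠ #(4,3)–+(5,2)≠ +(4,4)–#(5,5)≠ +(4,4)–+(5,3)= #(4,7)–#(5,7)= #(4,7)–+(5,6)≠  → 8/14 unlike.
Row 5: #(5,1)–+(5,2)≠ #(5,1)–#(6,1)= #(5,1)–#(6,2)= +(5,2)–+(5,3)= +(5,2)–#(6,2)≠ +(5,2)–#(6,3)≠ +(5,2)–#(6,1)≠ +(5,3)–#(6,3)≠ +(5,3)–#(6,2)≠ #(5,5)–+(5,6)≠ #(5,5)–+(6,5)≠ #(5,5)–+(6,6)≠ +(5,6)–#(5,7)≠ +(5,6)–+(6,6)= +(5,6)–+(6,7)= +(5,6)–+(6,5)= #(5,7)–+(6,7)≠ #(5,7)–+(6,6)≠  → 12/18 unlike.
Row 6: #(6,1)–#(6,2)= #(6,1)–+(7,2)≠ #(6,2)–#(6,3)= #(6,2)–+(7,2)≠ #(6,2)–#(7,3)= #(6,3)–#(7,3)= #(6,3)–+(7,4)≠ #(6,3)–+(7,2)≠ +(6,5)–+(6,6)= +(6,5)–+(7,5)= +(6,5)–+(7,4)= +(6,6)–+(6,7)= +(6,6)–#(7,7)≠ +(6,6)–+(7,5)= +(6,7)–#(7,7)≠  → 6/15 unlike.
Row 7: +(7,2)–#(7,3)≠ #(7,3)–+(7,4)≠ +(7,4)–+(7,5)=  → 2/3 unlike.
Total adjacent occupied pairs: 85; unlike-type pairs: 45.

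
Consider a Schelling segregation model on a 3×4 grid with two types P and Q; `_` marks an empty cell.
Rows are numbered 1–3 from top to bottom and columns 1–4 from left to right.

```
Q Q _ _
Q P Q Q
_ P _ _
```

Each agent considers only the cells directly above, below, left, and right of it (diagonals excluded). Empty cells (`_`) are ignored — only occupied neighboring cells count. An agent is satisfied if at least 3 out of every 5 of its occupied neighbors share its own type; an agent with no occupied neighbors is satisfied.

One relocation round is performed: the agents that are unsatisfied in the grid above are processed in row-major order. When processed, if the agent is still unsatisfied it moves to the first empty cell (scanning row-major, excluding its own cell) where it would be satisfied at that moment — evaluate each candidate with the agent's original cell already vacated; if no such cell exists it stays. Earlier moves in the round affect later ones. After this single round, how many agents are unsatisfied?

Initially unsatisfied (in order): (1,2), (2,1), (2,2), (2,3).
  (1,2) → (1,3).
  (2,1) → (1,2).
  (2,2) → (3,1).
  (2,3): now satisfied by earlier moves; stays.
Resulting grid:
Q Q Q _
_ _ Q Q
P P _ _
All satisfied now.

0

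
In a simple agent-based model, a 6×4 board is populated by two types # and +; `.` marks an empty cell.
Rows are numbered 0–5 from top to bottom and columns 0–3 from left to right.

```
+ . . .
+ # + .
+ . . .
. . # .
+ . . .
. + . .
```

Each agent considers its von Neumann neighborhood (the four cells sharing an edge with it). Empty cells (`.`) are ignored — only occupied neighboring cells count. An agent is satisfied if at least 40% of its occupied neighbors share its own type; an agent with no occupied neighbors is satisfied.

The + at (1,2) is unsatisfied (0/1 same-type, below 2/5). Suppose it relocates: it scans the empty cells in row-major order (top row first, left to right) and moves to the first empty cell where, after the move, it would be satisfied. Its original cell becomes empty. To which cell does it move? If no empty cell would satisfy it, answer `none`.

Vacating (1,2). Empty cells in order:
  (0,1): 1/2 same-type → satisfied — stop here.

(0,1)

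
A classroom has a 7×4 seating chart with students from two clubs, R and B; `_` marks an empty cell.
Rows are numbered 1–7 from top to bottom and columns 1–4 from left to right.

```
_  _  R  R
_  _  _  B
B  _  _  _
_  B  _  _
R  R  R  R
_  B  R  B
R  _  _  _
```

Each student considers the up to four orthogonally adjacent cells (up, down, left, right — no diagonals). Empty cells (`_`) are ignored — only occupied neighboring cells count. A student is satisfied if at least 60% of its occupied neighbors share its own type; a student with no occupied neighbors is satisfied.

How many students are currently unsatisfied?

Row 1: (1,3)R 1/1 satisfied · (1,4)R 1/2 not
Row 2: (2,4)B 0/1 not
Row 3: (3,1)B 0/0 satisfied
Row 4: (4,2)B 0/1 not
Row 5: (5,1)R 1/1 satisfied · (5,2)R 2/4 not · (5,3)R 3/3 satisfied · (5,4)R 1/2 not
Row 6: (6,2)B 0/2 not · (6,3)R 1/3 not · (6,4)B 0/2 not
Row 7: (7,1)R 0/0 satisfied
Unsatisfied: (1,4), (2,4), (4,2), (5,2), (5,4), (6,2), (6,3), (6,4) — 8 in total.

8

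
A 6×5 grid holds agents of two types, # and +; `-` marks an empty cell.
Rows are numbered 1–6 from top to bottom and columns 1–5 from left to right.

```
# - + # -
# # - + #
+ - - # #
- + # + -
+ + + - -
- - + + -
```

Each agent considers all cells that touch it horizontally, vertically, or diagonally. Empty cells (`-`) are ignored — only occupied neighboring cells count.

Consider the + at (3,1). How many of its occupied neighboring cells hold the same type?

1

Occupied neighbors of (3,1): (2,1)=#, (2,2)=#, (4,2)=+.
Same type (+): 1 of 3.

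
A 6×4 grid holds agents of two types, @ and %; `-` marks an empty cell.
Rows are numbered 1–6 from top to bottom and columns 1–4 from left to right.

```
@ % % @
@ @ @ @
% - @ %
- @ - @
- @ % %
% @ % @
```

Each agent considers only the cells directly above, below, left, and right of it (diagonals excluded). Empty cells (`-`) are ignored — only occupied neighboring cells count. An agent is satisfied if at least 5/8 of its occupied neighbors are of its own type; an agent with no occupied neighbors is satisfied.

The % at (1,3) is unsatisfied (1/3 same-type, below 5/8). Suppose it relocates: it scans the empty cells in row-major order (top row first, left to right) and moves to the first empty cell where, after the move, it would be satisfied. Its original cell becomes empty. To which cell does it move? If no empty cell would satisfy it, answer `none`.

none

Vacating (1,3). Empty cells in order:
  (3,2): 1/4 same-type → still unsatisfied.
  (4,1): 1/2 same-type → still unsatisfied.
  (4,3): 1/4 same-type → still unsatisfied.
  (5,1): 1/2 same-type → still unsatisfied.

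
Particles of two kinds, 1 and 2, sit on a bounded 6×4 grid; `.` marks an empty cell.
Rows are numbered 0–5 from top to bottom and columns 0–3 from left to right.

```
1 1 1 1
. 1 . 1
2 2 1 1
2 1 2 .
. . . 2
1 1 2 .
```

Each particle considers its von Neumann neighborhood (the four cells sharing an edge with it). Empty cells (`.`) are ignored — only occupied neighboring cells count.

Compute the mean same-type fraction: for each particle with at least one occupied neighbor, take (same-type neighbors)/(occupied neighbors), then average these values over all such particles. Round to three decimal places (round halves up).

0.630

Row 0: (0,0)1 1/1 · (0,1)1 3/3 · (0,2)1 2/2 · (0,3)1 2/2
Row 1: (1,1)1 1/2 · (1,3)1 2/2
Row 2: (2,0)2 2/2 · (2,1)2 1/4 · (2,2)1 1/3 · (2,3)1 2/2
Row 3: (3,0)2 1/2 · (3,1)1 0/3 · (3,2)2 0/2
Row 4: (4,3)2 — no occupied neighbors
Row 5: (5,0)1 1/1 · (5,1)1 1/2 · (5,2)2 0/1
Sum over 16 particles: 1/1 + 3/3 + 2/2 + 2/2 + 1/2 + 2/2 + 2/2 + 1/4 + 1/3 + 2/2 + 1/2 + 0/3 + 0/2 + 1/1 + 1/2 + 0/1 = 121/12; mean = 121/12 ÷ 16 = 121/192 = 0.630208… → 0.630.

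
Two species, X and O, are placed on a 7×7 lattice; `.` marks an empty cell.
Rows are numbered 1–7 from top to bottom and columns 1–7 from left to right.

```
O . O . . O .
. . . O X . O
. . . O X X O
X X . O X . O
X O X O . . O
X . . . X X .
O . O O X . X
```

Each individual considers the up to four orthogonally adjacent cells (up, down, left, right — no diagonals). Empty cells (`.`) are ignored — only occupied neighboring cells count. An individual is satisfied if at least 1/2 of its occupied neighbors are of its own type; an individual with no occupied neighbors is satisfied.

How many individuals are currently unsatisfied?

(1,1)O 0/0 ✓
(1,3)O 0/0 ✓
(1,6)O 0/0 ✓
(2,4)O 1/2 ✓
(2,5)X 1/2 ✓
(2,7)O 1/1 ✓
(3,4)O 2/3 ✓
(3,5)X 3/4 ✓
(3,6)X 1/2 ✓
(3,7)O 2/3 ✓
(4,1)X 2/2 ✓
(4,2)X 1/2 ✓
(4,4)O 2/3 ✓
(4,5)X 1/2 ✓
(4,7)O 2/2 ✓
(5,1)X 2/3 ✓
(5,2)O 0/3 ✗
(5,3)X 0/2 ✗
(5,4)O 1/2 ✓
(5,7)O 1/1 ✓
(6,1)X 1/2 ✓
(6,5)X 2/2 ✓
(6,6)X 1/1 ✓
(7,1)O 0/1 ✗
(7,3)O 1/1 ✓
(7,4)O 1/2 ✓
(7,5)X 1/2 ✓
(7,7)X 0/0 ✓
Unsatisfied: (5,2), (5,3), (7,1) — 3 in total.

3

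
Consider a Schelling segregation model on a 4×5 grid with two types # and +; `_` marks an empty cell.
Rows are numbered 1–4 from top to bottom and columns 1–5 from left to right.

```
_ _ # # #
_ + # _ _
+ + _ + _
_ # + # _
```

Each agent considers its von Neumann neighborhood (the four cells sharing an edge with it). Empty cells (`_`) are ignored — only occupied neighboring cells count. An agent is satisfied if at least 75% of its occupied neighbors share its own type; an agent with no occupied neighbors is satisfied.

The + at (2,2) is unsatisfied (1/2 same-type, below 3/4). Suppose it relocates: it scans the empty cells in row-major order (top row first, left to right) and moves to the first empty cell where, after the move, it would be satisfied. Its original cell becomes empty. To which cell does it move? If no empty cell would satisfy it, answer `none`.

Vacating (2,2). Empty cells in order:
  (1,1): 0/0 same-type → satisfied — stop here.

(1,1)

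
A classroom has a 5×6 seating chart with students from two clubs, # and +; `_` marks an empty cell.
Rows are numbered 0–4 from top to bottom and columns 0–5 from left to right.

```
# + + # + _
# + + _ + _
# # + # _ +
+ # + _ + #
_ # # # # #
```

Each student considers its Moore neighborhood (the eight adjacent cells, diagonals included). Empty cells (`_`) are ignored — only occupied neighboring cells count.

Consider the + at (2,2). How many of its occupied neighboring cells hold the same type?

Occupied neighbors of (2,2): (1,1)=+, (1,2)=+, (2,1)=#, (2,3)=#, (3,1)=#, (3,2)=+.
Same type (+): 3 of 6.

3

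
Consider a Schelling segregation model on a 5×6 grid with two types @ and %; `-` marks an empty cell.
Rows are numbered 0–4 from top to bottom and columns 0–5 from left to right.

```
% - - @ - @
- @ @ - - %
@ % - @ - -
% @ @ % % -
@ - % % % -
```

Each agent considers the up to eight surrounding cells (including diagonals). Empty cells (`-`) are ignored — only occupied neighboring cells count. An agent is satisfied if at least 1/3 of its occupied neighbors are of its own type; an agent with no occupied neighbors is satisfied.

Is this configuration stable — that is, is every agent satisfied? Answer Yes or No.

No

(0,0)% 0/1 not
(0,3)@ 1/1 satisfied
(0,5)@ 0/1 not
(1,1)@ 2/4 satisfied
(1,2)@ 3/4 satisfied
(1,5)% 0/1 not
(2,0)@ 2/4 satisfied
(2,1)% 1/6 not
(2,3)@ 2/4 satisfied
(3,0)% 1/4 not
(3,1)@ 3/6 satisfied
(3,2)@ 2/6 satisfied
(3,3)% 4/6 satisfied
(3,4)% 3/4 satisfied
(4,0)@ 1/2 satisfied
(4,2)% 2/4 satisfied
(4,3)% 4/5 satisfied
(4,4)% 3/3 satisfied
For instance (0,0) has only 0/1 same-type neighbors, below 1/3.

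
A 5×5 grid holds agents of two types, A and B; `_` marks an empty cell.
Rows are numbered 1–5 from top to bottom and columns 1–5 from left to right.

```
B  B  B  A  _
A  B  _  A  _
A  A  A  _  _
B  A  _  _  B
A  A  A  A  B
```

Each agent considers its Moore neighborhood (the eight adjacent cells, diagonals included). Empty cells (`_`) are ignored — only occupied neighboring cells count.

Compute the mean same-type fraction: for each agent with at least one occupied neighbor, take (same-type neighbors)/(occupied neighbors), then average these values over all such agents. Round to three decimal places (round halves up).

0.585

(1,1)B 2/3
(1,2)B 3/4
(1,3)B 2/4
(1,4)A 1/2
(2,1)A 2/5
(2,2)B 3/7
(2,4)A 2/3
(3,1)A 3/5
(3,2)A 4/6
(3,3)A 3/4
(4,1)B 0/5
(4,2)A 6/7
(4,5)B 1/2
(5,1)A 2/3
(5,2)A 3/4
(5,3)A 3/3
(5,4)A 1/3
(5,5)B 1/2
Sum over 18 agents: 2/3 + 3/4 + 2/4 + 1/2 + 2/5 + 3/7 + 2/3 + 3/5 + 4/6 + 3/4 + 0/5 + 6/7 + 1/2 + 2/3 + 3/4 + 3/3 + 1/3 + 1/2 = 295/28; mean = 295/28 ÷ 18 = 295/504 = 0.585317… → 0.585.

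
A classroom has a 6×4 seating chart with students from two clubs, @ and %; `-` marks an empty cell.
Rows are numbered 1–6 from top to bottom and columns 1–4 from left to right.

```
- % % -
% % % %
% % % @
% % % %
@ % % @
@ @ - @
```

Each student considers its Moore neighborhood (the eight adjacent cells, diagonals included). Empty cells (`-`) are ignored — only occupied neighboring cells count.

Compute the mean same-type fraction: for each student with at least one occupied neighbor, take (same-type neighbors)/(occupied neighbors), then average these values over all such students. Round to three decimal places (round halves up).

0.713

Row 1: (1,2)% 4/4 · (1,3)% 4/4
Row 2: (2,1)% 4/4 · (2,2)% 7/7 · (2,3)% 6/7 · (2,4)% 3/4
Row 3: (3,1)% 5/5 · (3,2)% 8/8 · (3,3)% 7/8 · (3,4)@ 0/5
Row 4: (4,1)% 4/5 · (4,2)% 7/8 · (4,3)% 6/8 · (4,4)% 3/5
Row 5: (5,1)@ 2/5 · (5,2)% 4/7 · (5,3)% 4/7 · (5,4)@ 1/4
Row 6: (6,1)@ 2/3 · (6,2)@ 2/4 · (6,4)@ 1/2
Sum over 21 students: 4/4 + 4/4 + 4/4 + 7/7 + 6/7 + 3/4 + 5/5 + 8/8 + 7/8 + 0/5 + 4/5 + 7/8 + 6/8 + 3/5 + 2/5 + 4/7 + 4/7 + 1/4 + 2/3 + 2/4 + 1/2 = 449/30; mean = 449/30 ÷ 21 = 449/630 = 0.712698… → 0.713.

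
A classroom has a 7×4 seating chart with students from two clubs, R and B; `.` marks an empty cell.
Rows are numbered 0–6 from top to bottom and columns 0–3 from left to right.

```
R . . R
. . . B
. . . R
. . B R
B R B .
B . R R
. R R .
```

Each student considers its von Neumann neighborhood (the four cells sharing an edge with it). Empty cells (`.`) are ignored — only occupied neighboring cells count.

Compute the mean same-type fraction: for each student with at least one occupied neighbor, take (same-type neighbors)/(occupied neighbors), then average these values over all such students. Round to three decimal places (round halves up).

0.538

(0,0)R — no occupied neighbors
(0,3)R 0/1
(1,3)B 0/2
(2,3)R 1/2
(3,2)B 1/2
(3,3)R 1/2
(4,0)B 1/2
(4,1)R 0/2
(4,2)B 1/3
(5,0)B 1/1
(5,2)R 2/3
(5,3)R 1/1
(6,1)R 1/1
(6,2)R 2/2
Sum over 13 students: 0/1 + 0/2 + 1/2 + 1/2 + 1/2 + 1/2 + 0/2 + 1/3 + 1/1 + 2/3 + 1/1 + 1/1 + 2/2 = 7; mean = 7 ÷ 13 = 7/13 = 0.538461… → 0.538.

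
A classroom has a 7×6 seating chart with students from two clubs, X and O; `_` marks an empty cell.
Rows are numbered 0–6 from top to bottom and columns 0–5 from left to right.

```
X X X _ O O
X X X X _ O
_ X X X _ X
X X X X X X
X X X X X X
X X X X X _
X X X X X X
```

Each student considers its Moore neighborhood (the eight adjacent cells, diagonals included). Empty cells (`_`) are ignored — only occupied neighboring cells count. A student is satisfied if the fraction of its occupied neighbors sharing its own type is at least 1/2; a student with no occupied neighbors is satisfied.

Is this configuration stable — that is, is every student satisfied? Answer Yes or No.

Yes

Row 0: (0,0)X 3/3 satisfied · (0,1)X 5/5 satisfied · (0,2)X 4/4 satisfied · (0,4)O 2/3 satisfied · (0,5)O 2/2 satisfied
Row 1: (1,0)X 4/4 satisfied · (1,1)X 7/7 satisfied · (1,2)X 7/7 satisfied · (1,3)X 4/5 satisfied · (1,5)O 2/3 satisfied
Row 2: (2,1)X 7/7 satisfied · (2,2)X 8/8 satisfied · (2,3)X 6/6 satisfied · (2,5)X 2/3 satisfied
Row 3: (3,0)X 4/4 satisfied · (3,1)X 7/7 satisfied · (3,2)X 8/8 satisfied · (3,3)X 7/7 satisfied · (3,4)X 7/7 satisfied · (3,5)X 4/4 satisfied
Row 4: (4,0)X 5/5 satisfied · (4,1)X 8/8 satisfied · (4,2)X 8/8 satisfied · (4,3)X 8/8 satisfied · (4,4)X 7/7 satisfied · (4,5)X 4/4 satisfied
Row 5: (5,0)X 5/5 satisfied · (5,1)X 8/8 satisfied · (5,2)X 8/8 satisfied · (5,3)X 8/8 satisfied · (5,4)X 7/7 satisfied
Row 6: (6,0)X 3/3 satisfied · (6,1)X 5/5 satisfied · (6,2)X 5/5 satisfied · (6,3)X 5/5 satisfied · (6,4)X 4/4 satisfied · (6,5)X 2/2 satisfied
All meet the threshold, so the configuration is stable.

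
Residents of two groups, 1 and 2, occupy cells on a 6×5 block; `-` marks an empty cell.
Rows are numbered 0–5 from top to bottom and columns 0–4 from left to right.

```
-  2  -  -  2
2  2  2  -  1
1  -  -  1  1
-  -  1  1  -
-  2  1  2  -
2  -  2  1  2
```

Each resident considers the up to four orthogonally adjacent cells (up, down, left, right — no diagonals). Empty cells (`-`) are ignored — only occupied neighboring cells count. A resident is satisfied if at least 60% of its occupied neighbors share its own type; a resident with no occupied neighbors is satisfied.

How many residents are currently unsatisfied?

(0,1)2 1/1 ok
(0,4)2 0/1 unhappy
(1,0)2 1/2 unhappy
(1,1)2 3/3 ok
(1,2)2 1/1 ok
(1,4)1 1/2 unhappy
(2,0)1 0/1 unhappy
(2,3)1 2/2 ok
(2,4)1 2/2 ok
(3,2)1 2/2 ok
(3,3)1 2/3 ok
(4,1)2 0/1 unhappy
(4,2)1 1/4 unhappy
(4,3)2 0/3 unhappy
(5,0)2 0/0 ok
(5,2)2 0/2 unhappy
(5,3)1 0/3 unhappy
(5,4)2 0/1 unhappy
Unsatisfied: (0,4), (1,0), (1,4), (2,0), (4,1), (4,2), (4,3), (5,2), (5,3), (5,4) — 10 in total.

10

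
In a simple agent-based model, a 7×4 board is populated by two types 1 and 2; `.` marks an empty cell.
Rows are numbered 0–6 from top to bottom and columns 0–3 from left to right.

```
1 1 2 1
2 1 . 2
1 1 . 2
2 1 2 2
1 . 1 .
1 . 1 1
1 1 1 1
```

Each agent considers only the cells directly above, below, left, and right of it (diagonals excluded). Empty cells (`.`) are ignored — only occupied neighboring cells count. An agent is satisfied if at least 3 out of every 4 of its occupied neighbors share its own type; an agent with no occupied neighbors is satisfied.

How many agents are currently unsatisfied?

(0,0)1 1/2 not
(0,1)1 2/3 not
(0,2)2 0/2 not
(0,3)1 0/2 not
(1,0)2 0/3 not
(1,1)1 2/3 not
(1,3)2 1/2 not
(2,0)1 1/3 not
(2,1)1 3/3 satisfied
(2,3)2 2/2 satisfied
(3,0)2 0/3 not
(3,1)1 1/3 not
(3,2)2 1/3 not
(3,3)2 2/2 satisfied
(4,0)1 1/2 not
(4,2)1 1/2 not
(5,0)1 2/2 satisfied
(5,2)1 3/3 satisfied
(5,3)1 2/2 satisfied
(6,0)1 2/2 satisfied
(6,1)1 2/2 satisfied
(6,2)1 3/3 satisfied
(6,3)1 2/2 satisfied
Unsatisfied: (0,0), (0,1), (0,2), (0,3), (1,0), (1,1), (1,3), (2,0), (3,0), (3,1), (3,2), (4,0), (4,2) — 13 in total.

13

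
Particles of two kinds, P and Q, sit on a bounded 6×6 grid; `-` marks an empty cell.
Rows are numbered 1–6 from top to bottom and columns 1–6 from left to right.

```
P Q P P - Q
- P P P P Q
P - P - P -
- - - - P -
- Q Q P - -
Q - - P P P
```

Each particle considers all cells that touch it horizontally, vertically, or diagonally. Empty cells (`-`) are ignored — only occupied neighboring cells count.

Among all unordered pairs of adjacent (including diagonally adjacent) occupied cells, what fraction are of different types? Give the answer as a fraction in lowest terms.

9/35

Scan each occupied cell's neighbors to the right and below (and the two forward diagonals) so each pair is counted once.
From row 1: 5 unlike of 14 pairs (running 5/14).
From row 2: 2 unlike of 11 pairs (running 7/25).
From row 3: 0 unlike of 1 pairs (running 7/26).
From row 4: 0 unlike of 1 pairs (running 7/27).
From row 5: 2 unlike of 6 pairs (running 9/33).
From row 6: 0 unlike of 2 pairs (running 9/35).
Total adjacent occupied pairs: 35; unlike-type pairs: 9.
9/35 is already in lowest terms.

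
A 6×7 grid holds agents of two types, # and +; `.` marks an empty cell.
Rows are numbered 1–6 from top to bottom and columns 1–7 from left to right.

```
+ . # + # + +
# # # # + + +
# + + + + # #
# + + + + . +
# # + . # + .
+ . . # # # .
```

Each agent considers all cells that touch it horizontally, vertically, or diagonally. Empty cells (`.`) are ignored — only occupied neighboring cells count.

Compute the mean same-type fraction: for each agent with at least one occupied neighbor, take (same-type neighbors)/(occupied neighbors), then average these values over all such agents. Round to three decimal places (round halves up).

0.525

(1,1)+ 0/2
(1,3)# 3/4
(1,4)+ 1/5
(1,5)# 1/5
(1,6)+ 4/5
(1,7)+ 3/3
(2,1)# 2/4
(2,2)# 4/7
(2,3)# 3/7
(2,4)# 3/8
(2,5)+ 5/8
(2,6)+ 5/8
(2,7)+ 3/5
(3,1)# 3/5
(3,2)+ 3/8
(3,3)+ 5/8
(3,4)+ 6/8
(3,5)+ 5/7
(3,6)# 1/7
(3,7)# 1/4
(4,1)# 3/5
(4,2)+ 4/8
(4,3)+ 6/7
(4,4)+ 6/7
(4,5)+ 4/6
(4,7)+ 1/3
(5,1)# 2/4
(5,2)# 2/6
(5,3)+ 3/5
(5,5)# 3/6
(5,6)+ 2/5
(6,1)+ 0/2
(6,4)# 2/3
(6,5)# 3/4
(6,6)# 2/3
Sum over 35 agents: 0/2 + 3/4 + 1/5 + 1/5 + 4/5 + 3/3 + 2/4 + 4/7 + 3/7 + 3/8 + 5/8 + 5/8 + 3/5 + 3/5 + 3/8 + 5/8 + 6/8 + 5/7 + 1/7 + 1/4 + 3/5 + 4/8 + 6/7 + 6/7 + 4/6 + 1/3 + 2/4 + 2/6 + 3/5 + 3/6 + 2/5 + 0/2 + 2/3 + 3/4 + 2/3 = 3085/168; mean = 3085/168 ÷ 35 = 617/1176 = 0.524659… → 0.525.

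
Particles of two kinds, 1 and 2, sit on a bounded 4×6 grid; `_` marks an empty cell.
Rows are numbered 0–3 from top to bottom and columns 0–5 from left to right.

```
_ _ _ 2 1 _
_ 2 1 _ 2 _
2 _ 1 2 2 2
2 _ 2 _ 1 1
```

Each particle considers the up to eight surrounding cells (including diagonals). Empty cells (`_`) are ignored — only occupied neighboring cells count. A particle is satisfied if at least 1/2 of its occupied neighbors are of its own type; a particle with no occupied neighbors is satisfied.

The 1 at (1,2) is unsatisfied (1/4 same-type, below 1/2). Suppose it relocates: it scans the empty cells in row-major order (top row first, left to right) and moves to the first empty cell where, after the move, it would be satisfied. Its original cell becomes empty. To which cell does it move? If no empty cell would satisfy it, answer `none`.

Vacating (1,2). Empty cells in order:
  (0,0): 0/1 same-type → still unsatisfied.
  (0,1): 0/1 same-type → still unsatisfied.
  (0,2): 0/2 same-type → still unsatisfied.
  (0,5): 1/2 same-type → satisfied — stop here.

(0,5)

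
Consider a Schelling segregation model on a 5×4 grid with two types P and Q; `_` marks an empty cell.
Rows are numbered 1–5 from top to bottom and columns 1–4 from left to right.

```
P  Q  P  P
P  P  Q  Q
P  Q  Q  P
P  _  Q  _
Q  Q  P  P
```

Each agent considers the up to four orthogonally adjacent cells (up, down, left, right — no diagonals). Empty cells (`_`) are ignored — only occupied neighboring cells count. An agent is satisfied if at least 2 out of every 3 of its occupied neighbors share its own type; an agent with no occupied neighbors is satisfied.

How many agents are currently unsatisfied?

14

Row 1: (1,1)P 1/2 ✗ · (1,2)Q 0/3 ✗ · (1,3)P 1/3 ✗ · (1,4)P 1/2 ✗
Row 2: (2,1)P 3/3 ✓ · (2,2)P 1/4 ✗ · (2,3)Q 2/4 ✗ · (2,4)Q 1/3 ✗
Row 3: (3,1)P 2/3 ✓ · (3,2)Q 1/3 ✗ · (3,3)Q 3/4 ✓ · (3,4)P 0/2 ✗
Row 4: (4,1)P 1/2 ✗ · (4,3)Q 1/2 ✗
Row 5: (5,1)Q 1/2 ✗ · (5,2)Q 1/2 ✗ · (5,3)P 1/3 ✗ · (5,4)P 1/1 ✓
Unsatisfied: (1,1), (1,2), (1,3), (1,4), (2,2), (2,3), (2,4), (3,2), (3,4), (4,1), (4,3), (5,1), (5,2), (5,3) — 14 in total.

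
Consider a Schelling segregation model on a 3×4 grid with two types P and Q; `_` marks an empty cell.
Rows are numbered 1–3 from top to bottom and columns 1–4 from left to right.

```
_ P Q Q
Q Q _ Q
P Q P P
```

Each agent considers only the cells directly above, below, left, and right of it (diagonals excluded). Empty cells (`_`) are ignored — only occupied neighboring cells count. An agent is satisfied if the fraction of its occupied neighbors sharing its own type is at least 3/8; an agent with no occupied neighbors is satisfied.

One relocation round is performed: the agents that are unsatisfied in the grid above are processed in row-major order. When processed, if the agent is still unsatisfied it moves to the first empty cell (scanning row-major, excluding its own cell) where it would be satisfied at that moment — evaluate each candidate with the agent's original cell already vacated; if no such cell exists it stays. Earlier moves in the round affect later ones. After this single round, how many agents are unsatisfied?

1

Initially unsatisfied (in order): (1,2), (3,1), (3,2).
  (1,2): no empty cell satisfies it; stays.
  (3,1) → (1,1).
  (3,2): now satisfied by earlier moves; stays.
Resulting grid:
P P Q Q
Q Q _ Q
_ Q P P
Unsatisfied now: (1,2).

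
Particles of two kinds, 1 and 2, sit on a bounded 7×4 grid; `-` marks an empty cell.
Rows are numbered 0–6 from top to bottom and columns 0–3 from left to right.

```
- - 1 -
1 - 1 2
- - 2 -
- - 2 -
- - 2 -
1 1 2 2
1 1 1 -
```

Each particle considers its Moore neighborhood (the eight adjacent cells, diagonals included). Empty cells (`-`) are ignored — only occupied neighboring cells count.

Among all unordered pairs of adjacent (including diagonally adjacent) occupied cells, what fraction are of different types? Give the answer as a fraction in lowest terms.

8/23

Scan each occupied cell's neighbors to the right and below (and the two forward diagonals) so each pair is counted once.
Row 0: 1(0,2)–1(1,2)= 1(0,2)–2(1,3)≠  → 1/2 unlike.
Row 1: 1(1,2)–2(1,3)≠ 1(1,2)–2(2,2)≠ 2(1,3)–2(2,2)=  → 2/3 unlike.
Row 2: 2(2,2)–2(3,2)=  → 0/1 unlike.
Row 3: 2(3,2)–2(4,2)=  → 0/1 unlike.
Row 4: 2(4,2)–2(5,2)= 2(4,2)–2(5,3)= 2(4,2)–1(5,1)≠  → 1/3 unlike.
Row 5: 1(5,0)–1(5,1)= 1(5,0)–1(6,0)= 1(5,0)–1(6,1)= 1(5,1)–2(5,2)≠ 1(5,1)–1(6,1)= 1(5,1)–1(6,2)= 1(5,1)–1(6,0)= 2(5,2)–2(5,3)= 2(5,2)–1(6,2)≠ 2(5,2)–1(6,1)≠ 2(5,3)–1(6,2)≠  → 4/11 unlike.
Row 6: 1(6,0)–1(6,1)= 1(6,1)–1(6,2)=  → 0/2 unlike.
Total adjacent occupied pairs: 23; unlike-type pairs: 8.
8/23 is already in lowest terms.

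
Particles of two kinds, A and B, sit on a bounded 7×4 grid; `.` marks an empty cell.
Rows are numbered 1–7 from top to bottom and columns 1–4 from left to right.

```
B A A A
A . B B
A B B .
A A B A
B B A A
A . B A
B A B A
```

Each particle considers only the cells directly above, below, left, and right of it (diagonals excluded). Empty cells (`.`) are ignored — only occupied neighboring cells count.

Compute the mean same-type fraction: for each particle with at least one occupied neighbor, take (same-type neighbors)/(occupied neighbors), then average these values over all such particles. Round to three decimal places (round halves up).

(1,1)B 0/2
(1,2)A 1/2
(1,3)A 2/3
(1,4)A 1/2
(2,1)A 1/2
(2,3)B 2/3
(2,4)B 1/2
(3,1)A 2/3
(3,2)B 1/3
(3,3)B 3/3
(4,1)A 2/3
(4,2)A 1/4
(4,3)B 1/4
(4,4)A 1/2
(5,1)B 1/3
(5,2)B 1/3
(5,3)A 1/4
(5,4)A 3/3
(6,1)A 0/2
(6,3)B 1/3
(6,4)A 2/3
(7,1)B 0/2
(7,2)A 0/2
(7,3)B 1/3
(7,4)A 1/2
Sum over 25 particles: 0/2 + 1/2 + 2/3 + 1/2 + 1/2 + 2/3 + 1/2 + 2/3 + 1/3 + 3/3 + 2/3 + 1/4 + 1/4 + 1/2 + 1/3 + 1/3 + 1/4 + 3/3 + 0/2 + 1/3 + 2/3 + 0/2 + 0/2 + 1/3 + 1/2 = 43/4; mean = 43/4 ÷ 25 = 43/100 = 0.43 → 0.430.

0.430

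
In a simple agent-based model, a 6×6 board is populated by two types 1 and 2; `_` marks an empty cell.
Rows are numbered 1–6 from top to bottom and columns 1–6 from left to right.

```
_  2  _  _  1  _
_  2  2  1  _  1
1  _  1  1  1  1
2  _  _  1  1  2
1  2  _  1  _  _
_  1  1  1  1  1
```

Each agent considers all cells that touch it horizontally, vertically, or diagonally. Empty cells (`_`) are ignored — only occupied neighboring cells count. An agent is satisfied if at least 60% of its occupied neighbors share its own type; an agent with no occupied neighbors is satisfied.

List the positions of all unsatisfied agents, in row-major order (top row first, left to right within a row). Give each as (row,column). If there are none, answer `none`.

(2,2), (2,3), (3,1), (4,1), (4,6), (5,1), (5,2)

(1,2)2 2/2 ✓
(1,5)1 2/2 ✓
(2,2)2 2/4 ✗
(2,3)2 2/5 ✗
(2,4)1 4/5 ✓
(2,6)1 3/3 ✓
(3,1)1 0/2 ✗
(3,3)1 3/5 ✓
(3,4)1 5/6 ✓
(3,5)1 6/7 ✓
(3,6)1 3/4 ✓
(4,1)2 1/3 ✗
(4,4)1 5/5 ✓
(4,5)1 5/6 ✓
(4,6)2 0/3 ✗
(5,1)1 1/3 ✗
(5,2)2 1/4 ✗
(5,4)1 5/5 ✓
(6,2)1 2/3 ✓
(6,3)1 3/4 ✓
(6,4)1 3/3 ✓
(6,5)1 3/3 ✓
(6,6)1 1/1 ✓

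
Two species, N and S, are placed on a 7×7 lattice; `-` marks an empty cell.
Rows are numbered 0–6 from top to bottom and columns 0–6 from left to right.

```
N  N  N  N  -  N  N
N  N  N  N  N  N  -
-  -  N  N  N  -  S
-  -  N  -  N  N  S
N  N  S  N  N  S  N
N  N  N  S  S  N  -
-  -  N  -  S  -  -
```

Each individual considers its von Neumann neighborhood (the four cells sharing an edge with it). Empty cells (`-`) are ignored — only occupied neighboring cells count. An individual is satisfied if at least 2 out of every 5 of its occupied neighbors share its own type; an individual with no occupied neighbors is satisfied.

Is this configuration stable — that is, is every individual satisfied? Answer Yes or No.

Row 0: (0,0)N 2/2 ✓ · (0,1)N 3/3 ✓ · (0,2)N 3/3 ✓ · (0,3)N 2/2 ✓ · (0,5)N 2/2 ✓ · (0,6)N 1/1 ✓
Row 1: (1,0)N 2/2 ✓ · (1,1)N 3/3 ✓ · (1,2)N 4/4 ✓ · (1,3)N 4/4 ✓ · (1,4)N 3/3 ✓ · (1,5)N 2/2 ✓
Row 2: (2,2)N 3/3 ✓ · (2,3)N 3/3 ✓ · (2,4)N 3/3 ✓ · (2,6)S 1/1 ✓
Row 3: (3,2)N 1/2 ✓ · (3,4)N 3/3 ✓ · (3,5)N 1/3 ✗ · (3,6)S 1/3 ✗
Row 4: (4,0)N 2/2 ✓ · (4,1)N 2/3 ✓ · (4,2)S 0/4 ✗ · (4,3)N 1/3 ✗ · (4,4)N 2/4 ✓ · (4,5)S 0/4 ✗ · (4,6)N 0/2 ✗
Row 5: (5,0)N 2/2 ✓ · (5,1)N 3/3 ✓ · (5,2)N 2/4 ✓ · (5,3)S 1/3 ✗ · (5,4)S 2/4 ✓ · (5,5)N 0/2 ✗
Row 6: (6,2)N 1/1 ✓ · (6,4)S 1/1 ✓
For instance (3,5) has only 1/3 same-type neighbors, below 2/5.

No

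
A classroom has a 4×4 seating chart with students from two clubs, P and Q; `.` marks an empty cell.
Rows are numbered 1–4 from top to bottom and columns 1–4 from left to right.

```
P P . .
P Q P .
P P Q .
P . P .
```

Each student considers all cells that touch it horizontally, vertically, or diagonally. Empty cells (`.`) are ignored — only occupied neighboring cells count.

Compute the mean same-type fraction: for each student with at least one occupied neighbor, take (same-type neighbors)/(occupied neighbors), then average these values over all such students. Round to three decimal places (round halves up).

0.607

(1,1)P 2/3
(1,2)P 3/4
(2,1)P 4/5
(2,2)Q 1/7
(2,3)P 2/4
(3,1)P 3/4
(3,2)P 5/7
(3,3)Q 1/4
(4,1)P 2/2
(4,3)P 1/2
Sum over 10 students: 2/3 + 3/4 + 4/5 + 1/7 + 2/4 + 3/4 + 5/7 + 1/4 + 2/2 + 1/2 = 2551/420; mean = 2551/420 ÷ 10 = 2551/4200 = 0.607380… → 0.607.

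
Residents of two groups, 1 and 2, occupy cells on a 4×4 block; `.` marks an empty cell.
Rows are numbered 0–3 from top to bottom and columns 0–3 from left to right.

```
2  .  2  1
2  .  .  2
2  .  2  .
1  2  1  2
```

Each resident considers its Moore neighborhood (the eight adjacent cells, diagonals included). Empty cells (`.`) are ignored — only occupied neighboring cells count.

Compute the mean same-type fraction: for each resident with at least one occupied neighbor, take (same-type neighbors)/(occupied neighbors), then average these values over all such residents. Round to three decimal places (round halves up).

Row 0: (0,0)2 1/1 · (0,2)2 1/2 · (0,3)1 0/2
Row 1: (1,0)2 2/2 · (1,3)2 2/3
Row 2: (2,0)2 2/3 · (2,2)2 3/4
Row 3: (3,0)1 0/2 · (3,1)2 2/4 · (3,2)1 0/3 · (3,3)2 1/2
Sum over 11 residents: 1/1 + 1/2 + 0/2 + 2/2 + 2/3 + 2/3 + 3/4 + 0/2 + 2/4 + 0/3 + 1/2 = 67/12; mean = 67/12 ÷ 11 = 67/132 = 0.507575… → 0.508.

0.508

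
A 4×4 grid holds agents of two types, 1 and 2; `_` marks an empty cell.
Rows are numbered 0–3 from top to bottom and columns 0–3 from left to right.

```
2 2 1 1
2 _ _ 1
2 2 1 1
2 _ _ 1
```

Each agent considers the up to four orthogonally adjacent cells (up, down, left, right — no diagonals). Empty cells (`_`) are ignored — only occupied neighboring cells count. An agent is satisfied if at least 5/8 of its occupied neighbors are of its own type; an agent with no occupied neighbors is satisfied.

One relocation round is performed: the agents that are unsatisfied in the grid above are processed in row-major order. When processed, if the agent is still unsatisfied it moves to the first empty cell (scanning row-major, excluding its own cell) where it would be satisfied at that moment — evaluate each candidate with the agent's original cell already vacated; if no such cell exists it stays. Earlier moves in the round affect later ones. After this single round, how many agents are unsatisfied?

0

Initially unsatisfied (in order): (0,1), (0,2), (2,1), (2,2).
  (0,1) → (1,1).
  (0,2): now satisfied by earlier moves; stays.
  (2,1): now satisfied by earlier moves; stays.
  (2,2) → (1,2).
Resulting grid:
2 _ 1 1
2 2 1 1
2 2 _ 1
2 _ _ 1
All satisfied now.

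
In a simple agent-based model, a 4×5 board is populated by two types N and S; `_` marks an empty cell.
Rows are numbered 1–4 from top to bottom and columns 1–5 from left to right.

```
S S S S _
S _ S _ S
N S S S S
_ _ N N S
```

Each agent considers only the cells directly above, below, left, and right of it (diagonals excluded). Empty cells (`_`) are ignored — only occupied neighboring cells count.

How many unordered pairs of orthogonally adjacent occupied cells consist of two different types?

Scan each occupied cell's neighbors to the right and below so each pair is counted once.
Row 1: S(1,1)–S(1,2)= S(1,1)–S(2,1)= S(1,2)–S(1,3)= S(1,3)–S(1,4)= S(1,3)–S(2,3)=  → 0/5 unlike.
Row 2: S(2,1)–N(3,1)≠ S(2,3)–S(3,3)= S(2,5)–S(3,5)=  → 1/3 unlike.
Row 3: N(3,1)–S(3,2)≠ S(3,2)–S(3,3)= S(3,3)–S(3,4)= S(3,3)–N(4,3)≠ S(3,4)–S(3,5)= S(3,4)–N(4,4)≠ S(3,5)–S(4,5)=  → 3/7 unlike.
Row 4: N(4,3)–N(4,4)= N(4,4)–S(4,5)≠  → 1/2 unlike.
Total adjacent occupied pairs: 17; unlike-type pairs: 5.

5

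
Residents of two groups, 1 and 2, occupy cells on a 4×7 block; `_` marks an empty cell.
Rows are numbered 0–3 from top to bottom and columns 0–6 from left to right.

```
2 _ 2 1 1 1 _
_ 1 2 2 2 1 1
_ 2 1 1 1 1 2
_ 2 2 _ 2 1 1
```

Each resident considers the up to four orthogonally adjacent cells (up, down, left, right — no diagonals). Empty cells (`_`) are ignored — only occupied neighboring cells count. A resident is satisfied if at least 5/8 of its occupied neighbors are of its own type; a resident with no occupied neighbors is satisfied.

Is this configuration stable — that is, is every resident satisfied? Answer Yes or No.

No

(0,0)2 0/0 ✓
(0,2)2 1/2 ✗
(0,3)1 1/3 ✗
(0,4)1 2/3 ✓
(0,5)1 2/2 ✓
(1,1)1 0/2 ✗
(1,2)2 2/4 ✗
(1,3)2 2/4 ✗
(1,4)2 1/4 ✗
(1,5)1 3/4 ✓
(1,6)1 1/2 ✗
(2,1)2 1/3 ✗
(2,2)1 1/4 ✗
(2,3)1 2/3 ✓
(2,4)1 2/4 ✗
(2,5)1 3/4 ✓
(2,6)2 0/3 ✗
(3,1)2 2/2 ✓
(3,2)2 1/2 ✗
(3,4)2 0/2 ✗
(3,5)1 2/3 ✓
(3,6)1 1/2 ✗
For instance (0,2) has only 1/2 same-type neighbors, below 5/8.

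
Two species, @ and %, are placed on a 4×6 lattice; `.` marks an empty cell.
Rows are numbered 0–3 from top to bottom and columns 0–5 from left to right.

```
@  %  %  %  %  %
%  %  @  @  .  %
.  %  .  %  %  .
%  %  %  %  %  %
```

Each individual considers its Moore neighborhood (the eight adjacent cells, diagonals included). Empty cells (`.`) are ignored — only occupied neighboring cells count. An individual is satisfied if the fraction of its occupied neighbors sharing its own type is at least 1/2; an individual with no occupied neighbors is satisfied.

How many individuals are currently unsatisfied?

3

Row 0: (0,0)@ 0/3 not · (0,1)% 3/5 satisfied · (0,2)% 3/5 satisfied · (0,3)% 2/4 satisfied · (0,4)% 3/4 satisfied · (0,5)% 2/2 satisfied
Row 1: (1,0)% 3/4 satisfied · (1,1)% 4/6 satisfied · (1,2)@ 1/7 not · (1,3)@ 1/6 not · (1,5)% 3/3 satisfied
Row 2: (2,1)% 5/6 satisfied · (2,3)% 4/6 satisfied · (2,4)% 5/6 satisfied
Row 3: (3,0)% 2/2 satisfied · (3,1)% 3/3 satisfied · (3,2)% 4/4 satisfied · (3,3)% 4/4 satisfied · (3,4)% 4/4 satisfied · (3,5)% 2/2 satisfied
Unsatisfied: (0,0), (1,2), (1,3) — 3 in total.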